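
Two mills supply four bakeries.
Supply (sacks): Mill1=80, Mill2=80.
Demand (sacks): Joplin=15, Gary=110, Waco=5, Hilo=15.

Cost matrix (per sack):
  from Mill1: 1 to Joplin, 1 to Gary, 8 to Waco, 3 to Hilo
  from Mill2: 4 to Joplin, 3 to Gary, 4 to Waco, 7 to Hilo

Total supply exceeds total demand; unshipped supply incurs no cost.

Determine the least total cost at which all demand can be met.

310

An optimal shipping plan:
  Mill1→Joplin: 15 × 1 = 15
  Mill1→Gary: 50 × 1 = 50
  Mill1→Hilo: 15 × 3 = 45
  Mill2→Gary: 60 × 3 = 180
  Mill2→Waco: 5 × 4 = 20
Total = 15 + 50 + 45 + 180 + 20 = 310.
(Supply check: Mill1 ships 80; Mill2 ships 65.)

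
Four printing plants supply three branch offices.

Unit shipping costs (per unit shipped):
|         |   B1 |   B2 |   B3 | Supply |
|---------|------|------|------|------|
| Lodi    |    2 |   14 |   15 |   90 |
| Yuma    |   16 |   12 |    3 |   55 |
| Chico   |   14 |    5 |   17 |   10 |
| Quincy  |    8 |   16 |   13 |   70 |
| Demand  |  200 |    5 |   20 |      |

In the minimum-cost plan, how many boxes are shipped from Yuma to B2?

The minimum-cost plan:
  Lodi–B1: 90 boxes
  Yuma–B1: 35 boxes
  Yuma–B3: 20 boxes
  Chico–B1: 5 boxes
  Chico–B2: 5 boxes
  Quincy–B1: 70 boxes
Total cost = 1455.
The route Yuma→B2 is not used.

0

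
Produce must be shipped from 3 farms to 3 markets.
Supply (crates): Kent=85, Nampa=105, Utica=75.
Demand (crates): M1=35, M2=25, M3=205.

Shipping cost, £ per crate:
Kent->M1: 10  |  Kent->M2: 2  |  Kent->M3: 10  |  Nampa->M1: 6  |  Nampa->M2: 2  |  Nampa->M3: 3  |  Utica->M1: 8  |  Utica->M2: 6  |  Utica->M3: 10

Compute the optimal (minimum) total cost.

1645

An optimal shipping plan:
  Kent→M2: 25 crates
  Kent→M3: 60 crates
  Nampa→M3: 105 crates
  Utica→M1: 35 crates
  Utica→M3: 40 crates
Total cost = £1645.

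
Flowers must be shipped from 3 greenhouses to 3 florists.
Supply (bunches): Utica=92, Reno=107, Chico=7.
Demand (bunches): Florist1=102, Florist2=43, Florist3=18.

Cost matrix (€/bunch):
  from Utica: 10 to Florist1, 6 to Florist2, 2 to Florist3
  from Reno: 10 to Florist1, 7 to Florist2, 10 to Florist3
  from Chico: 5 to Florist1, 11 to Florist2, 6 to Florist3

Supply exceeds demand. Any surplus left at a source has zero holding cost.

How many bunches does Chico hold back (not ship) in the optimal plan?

0

Minimum-cost shipments:
  Utica->Florist2: 43 × €6 = €258
  Utica->Florist3: 18 × €2 = €36
  Reno->Florist1: 95 × €10 = €950
  Chico->Florist1: 7 × €5 = €35
Total cost = €1279.
Chico ships 7 of its 7, leaving 0.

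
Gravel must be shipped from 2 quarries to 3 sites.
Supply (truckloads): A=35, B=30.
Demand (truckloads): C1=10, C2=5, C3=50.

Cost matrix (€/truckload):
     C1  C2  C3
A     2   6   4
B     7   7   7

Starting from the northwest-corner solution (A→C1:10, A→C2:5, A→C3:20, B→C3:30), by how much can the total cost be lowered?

Current plan cost = 10·2 + 5·6 + 20·4 + 30·7 = €340.
Optimal plan:
  A→C1: 10 × €2 = €20
  A→C3: 25 × €4 = €100
  B→C2: 5 × €7 = €35
  B→C3: 25 × €7 = €175
Optimal cost = €330.
Saving = 340 − 330 = €10.

10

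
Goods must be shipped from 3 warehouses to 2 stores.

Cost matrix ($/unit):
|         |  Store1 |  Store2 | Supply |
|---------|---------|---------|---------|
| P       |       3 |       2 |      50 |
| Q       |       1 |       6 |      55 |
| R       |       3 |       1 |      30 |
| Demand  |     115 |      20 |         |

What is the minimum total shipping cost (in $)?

A cheapest plan:
  P–Store1: 50 × $3 = $150
  Q–Store1: 55 × $1 = $55
  R–Store1: 10 × $3 = $30
  R–Store2: 20 × $1 = $20
Total = 150 + 55 + 30 + 20 = $255.

255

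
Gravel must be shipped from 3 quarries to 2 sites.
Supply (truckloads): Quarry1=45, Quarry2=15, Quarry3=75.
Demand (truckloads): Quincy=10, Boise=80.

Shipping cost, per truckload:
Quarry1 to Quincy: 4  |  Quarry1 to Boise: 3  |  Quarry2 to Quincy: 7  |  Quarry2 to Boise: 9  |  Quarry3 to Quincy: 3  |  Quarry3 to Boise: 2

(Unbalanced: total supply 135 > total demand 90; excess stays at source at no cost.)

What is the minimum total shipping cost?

205

Optimal allocation:
  Quarry1–Boise: 15 × 3 = 45
  Quarry3–Quincy: 10 × 3 = 30
  Quarry3–Boise: 65 × 2 = 130
Total = 45 + 30 + 130 = 205.
(Supply check: Quarry1 ships 15; Quarry2 ships 0; Quarry3 ships 75.)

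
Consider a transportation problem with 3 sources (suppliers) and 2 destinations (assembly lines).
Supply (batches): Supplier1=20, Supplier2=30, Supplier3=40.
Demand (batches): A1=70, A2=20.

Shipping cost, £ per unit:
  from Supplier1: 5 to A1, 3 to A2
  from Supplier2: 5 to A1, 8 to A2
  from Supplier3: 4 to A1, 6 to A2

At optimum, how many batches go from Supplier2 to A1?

30

Solving gives:
  Supplier1->A2: 20 × £3 = £60
  Supplier2->A1: 30 × £5 = £150
  Supplier3->A1: 40 × £4 = £160
Total cost = £370.
So Supplier2→A1 carries 30 batches.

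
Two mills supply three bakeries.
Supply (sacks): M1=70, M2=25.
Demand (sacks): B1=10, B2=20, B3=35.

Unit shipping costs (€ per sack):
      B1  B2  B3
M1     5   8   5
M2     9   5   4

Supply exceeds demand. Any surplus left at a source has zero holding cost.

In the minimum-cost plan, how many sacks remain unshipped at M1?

An optimal plan:
  M1→B1: 10 × €5 = €50
  M1→B3: 30 × €5 = €150
  M2→B2: 20 × €5 = €100
  M2→B3: 5 × €4 = €20
Total cost = €320.
M1 ships 40 of its 70, leaving 30.

30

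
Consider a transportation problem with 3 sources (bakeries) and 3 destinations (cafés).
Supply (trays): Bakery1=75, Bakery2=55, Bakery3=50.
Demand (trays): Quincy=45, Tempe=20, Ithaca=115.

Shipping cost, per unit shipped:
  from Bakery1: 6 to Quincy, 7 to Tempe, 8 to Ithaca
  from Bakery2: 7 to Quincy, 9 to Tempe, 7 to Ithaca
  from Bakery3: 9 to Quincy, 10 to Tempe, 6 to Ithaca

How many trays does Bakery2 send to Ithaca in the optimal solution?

The minimum-cost plan:
  Bakery1–Quincy: 45 × 6 = 270
  Bakery1–Tempe: 20 × 7 = 140
  Bakery1–Ithaca: 10 × 8 = 80
  Bakery2–Ithaca: 55 × 7 = 385
  Bakery3–Ithaca: 50 × 6 = 300
Total cost = 1175.
So Bakery2→Ithaca carries 55 trays.

55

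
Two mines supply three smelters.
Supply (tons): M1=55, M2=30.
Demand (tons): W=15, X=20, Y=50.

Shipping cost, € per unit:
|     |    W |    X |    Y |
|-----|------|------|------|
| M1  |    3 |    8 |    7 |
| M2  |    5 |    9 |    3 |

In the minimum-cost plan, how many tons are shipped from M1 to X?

Solving gives:
  M1 to W: 15 × €3 = €45
  M1 to X: 20 × €8 = €160
  M1 to Y: 20 × €7 = €140
  M2 to Y: 30 × €3 = €90
Total cost = €435.
So M1→X carries 20 tons.

20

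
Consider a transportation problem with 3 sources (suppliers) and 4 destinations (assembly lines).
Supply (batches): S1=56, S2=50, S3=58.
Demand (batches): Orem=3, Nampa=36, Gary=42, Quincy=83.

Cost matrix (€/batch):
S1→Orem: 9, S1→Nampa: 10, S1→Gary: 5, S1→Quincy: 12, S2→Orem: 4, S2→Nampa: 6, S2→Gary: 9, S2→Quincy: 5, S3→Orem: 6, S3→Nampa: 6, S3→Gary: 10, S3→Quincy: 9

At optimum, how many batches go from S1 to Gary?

Solving gives:
  S1–Gary: 42 × €5 = €210
  S1–Quincy: 14 × €12 = €168
  S2–Quincy: 50 × €5 = €250
  S3–Orem: 3 × €6 = €18
  S3–Nampa: 36 × €6 = €216
  S3–Quincy: 19 × €9 = €171
Total cost = €1033.
So S1→Gary carries 42 batches.

42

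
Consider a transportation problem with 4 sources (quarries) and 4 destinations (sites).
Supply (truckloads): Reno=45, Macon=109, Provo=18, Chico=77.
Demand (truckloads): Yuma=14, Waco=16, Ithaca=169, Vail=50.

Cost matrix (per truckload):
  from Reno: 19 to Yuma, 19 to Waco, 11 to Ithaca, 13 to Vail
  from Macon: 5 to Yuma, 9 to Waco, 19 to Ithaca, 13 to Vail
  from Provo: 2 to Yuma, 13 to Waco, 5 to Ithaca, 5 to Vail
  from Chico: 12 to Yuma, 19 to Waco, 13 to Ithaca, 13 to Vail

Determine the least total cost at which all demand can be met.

3001

One minimum-cost allocation:
  Reno to Ithaca: 45 × 11 = 495
  Macon to Yuma: 14 × 5 = 70
  Macon to Waco: 16 × 9 = 144
  Macon to Ithaca: 29 × 19 = 551
  Macon to Vail: 50 × 13 = 650
  Provo to Ithaca: 18 × 5 = 90
  Chico to Ithaca: 77 × 13 = 1001
Total = 495 + 70 + 144 + 551 + 650 + 90 + 1001 = 3001.
(Supply check: Reno ships 45; Macon ships 109; Provo ships 18; Chico ships 77.)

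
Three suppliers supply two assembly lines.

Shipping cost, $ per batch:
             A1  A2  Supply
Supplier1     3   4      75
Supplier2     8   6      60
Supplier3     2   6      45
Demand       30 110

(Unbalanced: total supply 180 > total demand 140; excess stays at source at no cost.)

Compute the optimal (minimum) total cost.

An optimal shipping plan:
  Supplier1→A2: 75 × $4 = $300
  Supplier2→A2: 20 × $6 = $120
  Supplier3→A1: 30 × $2 = $60
  Supplier3→A2: 15 × $6 = $90
Total = 300 + 120 + 60 + 90 = $570.
(Supply check: Supplier1 ships 75; Supplier2 ships 20; Supplier3 ships 45.)

570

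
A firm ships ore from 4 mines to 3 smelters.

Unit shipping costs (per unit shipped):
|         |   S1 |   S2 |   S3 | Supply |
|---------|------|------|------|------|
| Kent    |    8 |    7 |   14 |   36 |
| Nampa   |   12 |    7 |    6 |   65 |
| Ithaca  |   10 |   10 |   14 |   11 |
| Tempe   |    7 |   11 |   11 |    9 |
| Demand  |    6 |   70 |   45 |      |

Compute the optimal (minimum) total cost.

847

An optimal shipping plan:
  Kent→S2: 36 tons
  Nampa→S2: 20 tons
  Nampa→S3: 45 tons
  Ithaca→S2: 11 tons
  Tempe→S1: 6 tons
  Tempe→S2: 3 tons
Total cost = 847.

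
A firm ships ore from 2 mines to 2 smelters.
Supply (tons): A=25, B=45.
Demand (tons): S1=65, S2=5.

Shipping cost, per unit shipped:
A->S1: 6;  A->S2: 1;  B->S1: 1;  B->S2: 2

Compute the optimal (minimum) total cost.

170

An optimal shipping plan:
  A→S1: 20 × 6 = 120
  A→S2: 5 × 1 = 5
  B→S1: 45 × 1 = 45
Total = 120 + 5 + 45 = 170.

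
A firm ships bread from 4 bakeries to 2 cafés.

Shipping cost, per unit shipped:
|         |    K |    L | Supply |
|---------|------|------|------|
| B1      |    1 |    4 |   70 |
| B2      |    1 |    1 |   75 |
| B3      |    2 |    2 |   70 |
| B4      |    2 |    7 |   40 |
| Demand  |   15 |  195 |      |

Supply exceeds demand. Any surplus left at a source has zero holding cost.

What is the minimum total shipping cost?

430

One minimum-cost allocation:
  B1->K: 15 × 1 = 15
  B1->L: 50 × 4 = 200
  B2->L: 75 × 1 = 75
  B3->L: 70 × 2 = 140
Total = 15 + 200 + 75 + 140 = 430.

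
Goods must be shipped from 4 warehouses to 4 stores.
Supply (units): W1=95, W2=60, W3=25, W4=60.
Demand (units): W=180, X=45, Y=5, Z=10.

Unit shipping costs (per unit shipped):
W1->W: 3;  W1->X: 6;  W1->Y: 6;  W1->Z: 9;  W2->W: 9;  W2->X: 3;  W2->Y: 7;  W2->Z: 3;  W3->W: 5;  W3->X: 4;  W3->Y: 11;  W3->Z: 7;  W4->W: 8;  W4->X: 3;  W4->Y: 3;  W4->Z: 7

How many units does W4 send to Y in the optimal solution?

Optimal shipments:
  W1→W: 95 × 3 = 285
  W2→W: 5 × 9 = 45
  W2→X: 45 × 3 = 135
  W2→Z: 10 × 3 = 30
  W3→W: 25 × 5 = 125
  W4→W: 55 × 8 = 440
  W4→Y: 5 × 3 = 15
Total cost = 1075.
So W4→Y carries 5 units.

5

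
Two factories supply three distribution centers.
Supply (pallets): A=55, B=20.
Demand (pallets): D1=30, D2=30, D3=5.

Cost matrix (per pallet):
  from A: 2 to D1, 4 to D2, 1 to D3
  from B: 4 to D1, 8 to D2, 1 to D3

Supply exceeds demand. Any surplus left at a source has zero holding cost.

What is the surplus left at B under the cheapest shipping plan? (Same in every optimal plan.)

10

Minimum-cost shipments:
  A→D1: 25 × 2 = 50
  A→D2: 30 × 4 = 120
  B→D1: 5 × 4 = 20
  B→D3: 5 × 1 = 5
Total cost = 195.
B ships 10 of its 20, leaving 10.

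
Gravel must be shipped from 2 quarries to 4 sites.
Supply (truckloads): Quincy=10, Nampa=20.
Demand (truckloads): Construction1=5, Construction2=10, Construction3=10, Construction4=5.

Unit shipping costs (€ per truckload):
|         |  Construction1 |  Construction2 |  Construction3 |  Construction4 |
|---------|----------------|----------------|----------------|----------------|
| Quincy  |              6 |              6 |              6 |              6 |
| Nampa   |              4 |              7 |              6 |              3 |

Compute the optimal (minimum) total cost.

Optimal allocation:
  Quincy–Construction2: 10 × €6 = €60
  Nampa–Construction1: 5 × €4 = €20
  Nampa–Construction3: 10 × €6 = €60
  Nampa–Construction4: 5 × €3 = €15
Total = 60 + 20 + 60 + 15 = €155.
(Supply check: Quincy ships 10; Nampa ships 20.)

155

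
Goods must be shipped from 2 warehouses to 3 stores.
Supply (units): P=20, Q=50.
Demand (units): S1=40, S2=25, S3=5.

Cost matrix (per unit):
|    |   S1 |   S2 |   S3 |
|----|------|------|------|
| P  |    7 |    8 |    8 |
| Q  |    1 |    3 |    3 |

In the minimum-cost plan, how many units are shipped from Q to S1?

Solving gives:
  P to S2: 20 × 8 = 160
  Q to S1: 40 × 1 = 40
  Q to S2: 5 × 3 = 15
  Q to S3: 5 × 3 = 15
Total cost = 230.
So Q→S1 carries 40 units.

40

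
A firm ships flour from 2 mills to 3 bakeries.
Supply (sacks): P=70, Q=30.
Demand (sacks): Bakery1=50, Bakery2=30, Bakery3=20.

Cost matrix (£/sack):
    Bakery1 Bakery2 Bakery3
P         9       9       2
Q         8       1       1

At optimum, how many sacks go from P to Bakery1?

50

Optimal shipments:
  P–Bakery1: 50 sacks
  P–Bakery3: 20 sacks
  Q–Bakery2: 30 sacks
Total cost = £520.
So P→Bakery1 carries 50 sacks.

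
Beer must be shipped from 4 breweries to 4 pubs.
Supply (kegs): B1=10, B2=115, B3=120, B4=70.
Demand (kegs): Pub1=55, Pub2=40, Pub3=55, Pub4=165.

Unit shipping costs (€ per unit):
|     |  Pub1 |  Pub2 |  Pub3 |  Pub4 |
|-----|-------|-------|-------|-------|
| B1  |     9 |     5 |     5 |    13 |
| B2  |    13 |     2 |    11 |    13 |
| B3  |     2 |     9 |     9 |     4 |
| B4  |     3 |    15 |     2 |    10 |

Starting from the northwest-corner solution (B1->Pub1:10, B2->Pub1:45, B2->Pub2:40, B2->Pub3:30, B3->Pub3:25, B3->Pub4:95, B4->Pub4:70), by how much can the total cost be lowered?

Current plan cost = 10·9 + 45·13 + 40·2 + 30·11 + 25·9 + 95·4 + 70·10 = €2390.
Optimal plan:
  B1->Pub3: 10 × €5 = €50
  B2->Pub2: 40 × €2 = €80
  B2->Pub4: 75 × €13 = €975
  B3->Pub1: 30 × €2 = €60
  B3->Pub4: 90 × €4 = €360
  B4->Pub1: 25 × €3 = €75
  B4->Pub3: 45 × €2 = €90
Optimal cost = €1690.
Saving = 2390 − 1690 = €700.

700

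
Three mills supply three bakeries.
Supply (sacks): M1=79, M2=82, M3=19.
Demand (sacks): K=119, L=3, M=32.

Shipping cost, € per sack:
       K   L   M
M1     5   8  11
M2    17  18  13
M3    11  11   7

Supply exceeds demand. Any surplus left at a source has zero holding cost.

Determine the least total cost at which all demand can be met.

1428

One minimum-cost allocation:
  M1->K: 79 × €5 = €395
  M2->K: 40 × €17 = €680
  M2->M: 16 × €13 = €208
  M3->L: 3 × €11 = €33
  M3->M: 16 × €7 = €112
Total = 395 + 680 + 208 + 33 + 112 = €1428.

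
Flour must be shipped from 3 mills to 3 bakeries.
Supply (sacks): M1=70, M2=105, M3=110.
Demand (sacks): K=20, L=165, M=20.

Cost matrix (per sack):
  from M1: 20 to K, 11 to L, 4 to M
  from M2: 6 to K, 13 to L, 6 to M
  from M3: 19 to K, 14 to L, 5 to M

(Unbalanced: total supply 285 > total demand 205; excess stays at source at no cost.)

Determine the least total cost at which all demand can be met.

A cheapest plan:
  M1 to L: 70 × 11 = 770
  M2 to K: 20 × 6 = 120
  M2 to L: 85 × 13 = 1105
  M3 to L: 10 × 14 = 140
  M3 to M: 20 × 5 = 100
Total = 770 + 120 + 1105 + 140 + 100 = 2235.

2235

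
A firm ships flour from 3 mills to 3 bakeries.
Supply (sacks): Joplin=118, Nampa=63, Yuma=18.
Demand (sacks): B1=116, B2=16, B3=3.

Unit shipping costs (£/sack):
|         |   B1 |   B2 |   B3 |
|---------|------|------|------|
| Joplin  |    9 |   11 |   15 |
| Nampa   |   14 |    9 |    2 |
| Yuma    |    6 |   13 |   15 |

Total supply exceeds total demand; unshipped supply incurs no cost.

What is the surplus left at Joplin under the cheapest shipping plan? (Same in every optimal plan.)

20

An optimal plan:
  Joplin to B1: 98 × £9 = £882
  Nampa to B2: 16 × £9 = £144
  Nampa to B3: 3 × £2 = £6
  Yuma to B1: 18 × £6 = £108
Total cost = £1140.
Joplin ships 98 of its 118, leaving 20.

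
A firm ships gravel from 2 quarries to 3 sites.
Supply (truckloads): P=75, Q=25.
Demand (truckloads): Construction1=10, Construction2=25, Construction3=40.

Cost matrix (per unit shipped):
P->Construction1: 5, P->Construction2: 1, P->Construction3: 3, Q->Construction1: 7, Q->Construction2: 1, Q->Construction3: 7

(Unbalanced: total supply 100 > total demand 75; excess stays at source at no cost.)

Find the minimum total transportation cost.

195

One minimum-cost allocation:
  P–Construction1: 10 × 5 = 50
  P–Construction2: 25 × 1 = 25
  P–Construction3: 40 × 3 = 120
Total = 50 + 25 + 120 = 195.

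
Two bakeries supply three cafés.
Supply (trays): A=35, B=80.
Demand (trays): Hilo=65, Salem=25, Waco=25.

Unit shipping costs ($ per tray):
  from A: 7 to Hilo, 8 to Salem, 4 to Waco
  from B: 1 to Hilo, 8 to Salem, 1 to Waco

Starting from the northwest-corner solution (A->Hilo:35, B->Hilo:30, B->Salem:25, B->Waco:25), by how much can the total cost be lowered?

Current plan cost = 35·7 + 30·1 + 25·8 + 25·1 = $500.
Optimal plan:
  A–Salem: 25 × $8 = $200
  A–Waco: 10 × $4 = $40
  B–Hilo: 65 × $1 = $65
  B–Waco: 15 × $1 = $15
Optimal cost = $320.
Saving = 500 − 320 = $180.

180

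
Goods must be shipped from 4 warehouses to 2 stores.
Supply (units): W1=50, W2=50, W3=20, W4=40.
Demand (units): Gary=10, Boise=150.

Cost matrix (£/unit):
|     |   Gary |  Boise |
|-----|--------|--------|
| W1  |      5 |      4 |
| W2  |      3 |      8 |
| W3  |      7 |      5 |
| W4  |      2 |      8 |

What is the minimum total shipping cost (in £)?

An optimal shipping plan:
  W1 to Boise: 50 × £4 = £200
  W2 to Boise: 50 × £8 = £400
  W3 to Boise: 20 × £5 = £100
  W4 to Gary: 10 × £2 = £20
  W4 to Boise: 30 × £8 = £240
Total = 200 + 400 + 100 + 20 + 240 = £960.

960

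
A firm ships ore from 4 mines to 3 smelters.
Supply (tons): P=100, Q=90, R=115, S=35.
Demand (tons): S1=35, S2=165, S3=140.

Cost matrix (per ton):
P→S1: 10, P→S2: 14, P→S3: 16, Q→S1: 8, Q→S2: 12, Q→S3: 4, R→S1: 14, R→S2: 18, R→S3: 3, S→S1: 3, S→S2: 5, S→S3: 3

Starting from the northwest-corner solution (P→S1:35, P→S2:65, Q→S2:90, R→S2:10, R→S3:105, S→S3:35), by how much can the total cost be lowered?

280

Current plan cost = 35·10 + 65·14 + 90·12 + 10·18 + 105·3 + 35·3 = 2940.
Optimal plan:
  P→S2: 100 × 14 = 1400
  Q→S1: 35 × 8 = 280
  Q→S2: 30 × 12 = 360
  Q→S3: 25 × 4 = 100
  R→S3: 115 × 3 = 345
  S→S2: 35 × 5 = 175
Optimal cost = 2660.
Saving = 2940 − 2660 = 280.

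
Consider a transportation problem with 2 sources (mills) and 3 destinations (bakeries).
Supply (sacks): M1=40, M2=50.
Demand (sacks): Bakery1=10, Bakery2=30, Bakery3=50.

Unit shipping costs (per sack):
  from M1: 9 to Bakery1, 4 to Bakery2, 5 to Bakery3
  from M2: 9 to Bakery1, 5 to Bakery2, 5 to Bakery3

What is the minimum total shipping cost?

An optimal shipping plan:
  M1–Bakery1: 10 × 9 = 90
  M1–Bakery2: 30 × 4 = 120
  M2–Bakery3: 50 × 5 = 250
Total = 90 + 120 + 250 = 460.
(Supply check: M1 ships 40; M2 ships 50.)

460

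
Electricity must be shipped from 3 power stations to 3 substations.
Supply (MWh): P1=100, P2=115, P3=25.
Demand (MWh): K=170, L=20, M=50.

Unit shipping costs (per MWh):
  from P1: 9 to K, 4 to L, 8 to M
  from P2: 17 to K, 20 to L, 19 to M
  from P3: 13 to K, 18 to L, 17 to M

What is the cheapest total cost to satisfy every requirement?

3030

Optimal allocation:
  P1–K: 30 × 9 = 270
  P1–L: 20 × 4 = 80
  P1–M: 50 × 8 = 400
  P2–K: 115 × 17 = 1955
  P3–K: 25 × 13 = 325
Total = 270 + 80 + 400 + 1955 + 325 = 3030.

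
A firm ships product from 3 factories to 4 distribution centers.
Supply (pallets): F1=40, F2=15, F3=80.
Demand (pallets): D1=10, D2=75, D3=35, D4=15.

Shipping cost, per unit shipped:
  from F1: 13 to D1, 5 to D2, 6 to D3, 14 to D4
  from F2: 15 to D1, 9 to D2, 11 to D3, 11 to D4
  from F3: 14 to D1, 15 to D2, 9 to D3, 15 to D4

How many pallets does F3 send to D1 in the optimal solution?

10

The minimum-cost plan:
  F1->D2: 40 × 5 = 200
  F2->D2: 15 × 9 = 135
  F3->D1: 10 × 14 = 140
  F3->D2: 20 × 15 = 300
  F3->D3: 35 × 9 = 315
  F3->D4: 15 × 15 = 225
Total cost = 1315.
So F3→D1 carries 10 pallets.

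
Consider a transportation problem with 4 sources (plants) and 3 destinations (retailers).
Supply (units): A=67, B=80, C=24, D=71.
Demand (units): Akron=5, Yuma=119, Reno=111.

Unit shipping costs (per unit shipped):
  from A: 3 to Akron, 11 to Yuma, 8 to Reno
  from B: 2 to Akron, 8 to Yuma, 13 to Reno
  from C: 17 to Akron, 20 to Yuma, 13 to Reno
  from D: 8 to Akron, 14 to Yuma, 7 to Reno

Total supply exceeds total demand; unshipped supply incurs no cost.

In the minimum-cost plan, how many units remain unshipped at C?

7

An optimal plan:
  A→Akron: 5 × 3 = 15
  A→Yuma: 39 × 11 = 429
  A→Reno: 23 × 8 = 184
  B→Yuma: 80 × 8 = 640
  C→Reno: 17 × 13 = 221
  D→Reno: 71 × 7 = 497
Total cost = 1986.
C ships 17 of its 24, leaving 7.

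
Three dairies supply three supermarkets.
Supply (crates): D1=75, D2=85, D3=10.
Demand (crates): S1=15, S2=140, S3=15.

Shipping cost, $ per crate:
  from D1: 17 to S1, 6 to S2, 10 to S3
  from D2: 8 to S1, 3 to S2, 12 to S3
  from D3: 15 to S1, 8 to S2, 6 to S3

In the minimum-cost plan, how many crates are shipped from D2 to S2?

70

The minimum-cost plan:
  D1->S2: 70 × $6 = $420
  D1->S3: 5 × $10 = $50
  D2->S1: 15 × $8 = $120
  D2->S2: 70 × $3 = $210
  D3->S3: 10 × $6 = $60
Total cost = $860.
So D2→S2 carries 70 crates.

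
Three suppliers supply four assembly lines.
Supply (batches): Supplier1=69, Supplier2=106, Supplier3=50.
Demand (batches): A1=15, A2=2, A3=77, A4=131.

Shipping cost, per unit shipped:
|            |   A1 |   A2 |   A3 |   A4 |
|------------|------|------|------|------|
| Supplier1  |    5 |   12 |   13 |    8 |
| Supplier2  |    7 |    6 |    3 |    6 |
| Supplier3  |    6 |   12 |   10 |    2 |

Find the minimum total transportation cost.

1012

An optimal shipping plan:
  Supplier1–A1: 15 batches
  Supplier1–A4: 54 batches
  Supplier2–A2: 2 batches
  Supplier2–A3: 77 batches
  Supplier2–A4: 27 batches
  Supplier3–A4: 50 batches
Total cost = 1012.
(Supply check: Supplier1 ships 69; Supplier2 ships 106; Supplier3 ships 50.)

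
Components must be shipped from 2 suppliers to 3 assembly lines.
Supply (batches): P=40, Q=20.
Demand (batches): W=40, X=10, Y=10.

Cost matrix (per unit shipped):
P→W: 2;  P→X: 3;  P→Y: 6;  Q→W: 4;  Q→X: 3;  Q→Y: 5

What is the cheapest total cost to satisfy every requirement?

160

A cheapest plan:
  P→W: 40 × 2 = 80
  Q→X: 10 × 3 = 30
  Q→Y: 10 × 5 = 50
Total = 80 + 30 + 50 = 160.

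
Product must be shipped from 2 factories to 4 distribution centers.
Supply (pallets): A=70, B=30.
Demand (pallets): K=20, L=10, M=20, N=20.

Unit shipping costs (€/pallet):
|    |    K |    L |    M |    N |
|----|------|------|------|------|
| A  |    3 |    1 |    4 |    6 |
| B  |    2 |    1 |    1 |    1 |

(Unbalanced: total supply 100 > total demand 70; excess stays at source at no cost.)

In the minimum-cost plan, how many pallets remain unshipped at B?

An optimal plan:
  A to K: 20 pallets
  A to L: 10 pallets
  A to M: 10 pallets
  B to M: 10 pallets
  B to N: 20 pallets
Total cost = €140.
B ships 30 of its 30, leaving 0.

0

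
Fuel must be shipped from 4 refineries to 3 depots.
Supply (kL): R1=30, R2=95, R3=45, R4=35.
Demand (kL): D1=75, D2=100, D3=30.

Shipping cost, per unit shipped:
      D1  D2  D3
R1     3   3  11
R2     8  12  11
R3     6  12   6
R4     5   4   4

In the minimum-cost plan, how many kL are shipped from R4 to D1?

The minimum-cost plan:
  R1→D2: 30 kL
  R2→D1: 60 kL
  R2→D2: 35 kL
  R3→D1: 15 kL
  R3→D3: 30 kL
  R4→D2: 35 kL
Total cost = 1400.
The route R4→D1 is not used.

0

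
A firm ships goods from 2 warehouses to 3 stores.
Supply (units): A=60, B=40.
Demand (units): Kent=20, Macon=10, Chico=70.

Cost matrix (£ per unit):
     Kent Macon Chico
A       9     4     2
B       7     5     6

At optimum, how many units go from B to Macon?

Optimal shipments:
  A to Chico: 60 × £2 = £120
  B to Kent: 20 × £7 = £140
  B to Macon: 10 × £5 = £50
  B to Chico: 10 × £6 = £60
Total cost = £370.
So B→Macon carries 10 units.

10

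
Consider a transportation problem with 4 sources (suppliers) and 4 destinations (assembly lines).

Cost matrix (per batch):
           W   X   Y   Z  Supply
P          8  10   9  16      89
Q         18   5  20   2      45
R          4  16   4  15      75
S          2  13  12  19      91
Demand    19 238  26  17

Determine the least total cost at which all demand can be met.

2907

An optimal shipping plan:
  P->X: 89 × 10 = 890
  Q->X: 28 × 5 = 140
  Q->Z: 17 × 2 = 34
  R->W: 19 × 4 = 76
  R->X: 30 × 16 = 480
  R->Y: 26 × 4 = 104
  S->X: 91 × 13 = 1183
Total = 890 + 140 + 34 + 76 + 480 + 104 + 1183 = 2907.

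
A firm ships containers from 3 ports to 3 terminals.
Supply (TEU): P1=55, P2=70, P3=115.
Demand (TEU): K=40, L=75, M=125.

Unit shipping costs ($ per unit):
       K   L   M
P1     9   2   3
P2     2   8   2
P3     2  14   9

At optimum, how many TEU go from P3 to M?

55

Optimal shipments:
  P1–L: 55 × $2 = $110
  P2–M: 70 × $2 = $140
  P3–K: 40 × $2 = $80
  P3–L: 20 × $14 = $280
  P3–M: 55 × $9 = $495
Total cost = $1105.
So P3→M carries 55 TEU.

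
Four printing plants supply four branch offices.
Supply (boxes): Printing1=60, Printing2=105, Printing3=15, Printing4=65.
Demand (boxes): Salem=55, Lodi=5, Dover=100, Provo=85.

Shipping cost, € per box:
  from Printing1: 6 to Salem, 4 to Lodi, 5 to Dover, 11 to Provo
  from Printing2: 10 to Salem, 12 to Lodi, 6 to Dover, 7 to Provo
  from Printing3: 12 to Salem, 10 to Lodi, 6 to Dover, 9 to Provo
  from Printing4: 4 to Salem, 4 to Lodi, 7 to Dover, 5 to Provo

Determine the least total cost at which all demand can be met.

A cheapest plan:
  Printing1 to Lodi: 5 × €4 = €20
  Printing1 to Dover: 55 × €5 = €275
  Printing2 to Dover: 30 × €6 = €180
  Printing2 to Provo: 75 × €7 = €525
  Printing3 to Dover: 15 × €6 = €90
  Printing4 to Salem: 55 × €4 = €220
  Printing4 to Provo: 10 × €5 = €50
Total = 20 + 275 + 180 + 525 + 90 + 220 + 50 = €1360.

1360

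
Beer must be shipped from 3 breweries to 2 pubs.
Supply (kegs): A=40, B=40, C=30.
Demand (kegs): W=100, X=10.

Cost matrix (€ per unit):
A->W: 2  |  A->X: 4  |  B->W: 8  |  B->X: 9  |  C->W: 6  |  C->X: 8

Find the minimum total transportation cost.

An optimal shipping plan:
  A->W: 40 × €2 = €80
  B->W: 30 × €8 = €240
  B->X: 10 × €9 = €90
  C->W: 30 × €6 = €180
Total = 80 + 240 + 90 + 180 = €590.
(Supply check: A ships 40; B ships 40; C ships 30.)

590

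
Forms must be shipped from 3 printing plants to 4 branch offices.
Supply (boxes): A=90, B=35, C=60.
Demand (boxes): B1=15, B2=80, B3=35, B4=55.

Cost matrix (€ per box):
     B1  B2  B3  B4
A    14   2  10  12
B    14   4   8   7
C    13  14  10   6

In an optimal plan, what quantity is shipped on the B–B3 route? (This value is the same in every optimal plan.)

35

The minimum-cost plan:
  A→B1: 10 × €14 = €140
  A→B2: 80 × €2 = €160
  B→B3: 35 × €8 = €280
  C→B1: 5 × €13 = €65
  C→B4: 55 × €6 = €330
Total cost = €975.
So B→B3 carries 35 boxes.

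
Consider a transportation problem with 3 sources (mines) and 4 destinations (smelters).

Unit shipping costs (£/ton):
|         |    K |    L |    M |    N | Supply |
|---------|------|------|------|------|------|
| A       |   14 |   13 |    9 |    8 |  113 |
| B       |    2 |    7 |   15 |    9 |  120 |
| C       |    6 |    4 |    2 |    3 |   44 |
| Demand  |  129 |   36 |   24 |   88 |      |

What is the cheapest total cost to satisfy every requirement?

A cheapest plan:
  A→K: 1 × £14 = £14
  A→M: 24 × £9 = £216
  A→N: 88 × £8 = £704
  B→K: 120 × £2 = £240
  C→K: 8 × £6 = £48
  C→L: 36 × £4 = £144
Total = 14 + 216 + 704 + 240 + 48 + 144 = £1366.

1366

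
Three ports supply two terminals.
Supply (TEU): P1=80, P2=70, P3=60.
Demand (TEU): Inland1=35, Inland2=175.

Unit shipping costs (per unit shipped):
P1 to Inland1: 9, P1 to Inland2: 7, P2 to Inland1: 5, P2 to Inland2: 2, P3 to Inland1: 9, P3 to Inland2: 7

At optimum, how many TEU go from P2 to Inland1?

The minimum-cost plan:
  P1–Inland1: 35 TEU
  P1–Inland2: 45 TEU
  P2–Inland2: 70 TEU
  P3–Inland2: 60 TEU
Total cost = 1190.
The route P2→Inland1 is not used.

0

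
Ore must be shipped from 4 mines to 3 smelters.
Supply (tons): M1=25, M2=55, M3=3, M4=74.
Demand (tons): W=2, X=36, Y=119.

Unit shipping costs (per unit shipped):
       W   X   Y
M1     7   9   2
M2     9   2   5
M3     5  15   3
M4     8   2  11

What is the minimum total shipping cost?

A cheapest plan:
  M1–Y: 25 × 2 = 50
  M2–Y: 55 × 5 = 275
  M3–Y: 3 × 3 = 9
  M4–W: 2 × 8 = 16
  M4–X: 36 × 2 = 72
  M4–Y: 36 × 11 = 396
Total = 50 + 275 + 9 + 16 + 72 + 396 = 818.
(Supply check: M1 ships 25; M2 ships 55; M3 ships 3; M4 ships 74.)

818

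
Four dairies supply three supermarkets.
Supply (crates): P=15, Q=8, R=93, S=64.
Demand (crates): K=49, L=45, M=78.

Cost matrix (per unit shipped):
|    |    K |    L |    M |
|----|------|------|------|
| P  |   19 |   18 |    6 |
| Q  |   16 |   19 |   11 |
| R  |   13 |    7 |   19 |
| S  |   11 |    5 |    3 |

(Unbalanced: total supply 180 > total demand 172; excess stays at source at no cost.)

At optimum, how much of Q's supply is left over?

8

Minimum-cost shipments:
  P to M: 15 × 6 = 90
  R to K: 49 × 13 = 637
  R to L: 44 × 7 = 308
  S to L: 1 × 5 = 5
  S to M: 63 × 3 = 189
Total cost = 1229.
Q ships 0 of its 8, leaving 8.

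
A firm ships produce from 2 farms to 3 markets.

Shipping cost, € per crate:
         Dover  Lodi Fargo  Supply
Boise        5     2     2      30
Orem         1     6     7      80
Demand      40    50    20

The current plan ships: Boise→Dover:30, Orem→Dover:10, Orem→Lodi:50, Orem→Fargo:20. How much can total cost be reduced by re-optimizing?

260

Current plan cost = 30·5 + 10·1 + 50·6 + 20·7 = €600.
Optimal plan:
  Boise->Lodi: 10 × €2 = €20
  Boise->Fargo: 20 × €2 = €40
  Orem->Dover: 40 × €1 = €40
  Orem->Lodi: 40 × €6 = €240
Optimal cost = €340.
Saving = 600 − 340 = €260.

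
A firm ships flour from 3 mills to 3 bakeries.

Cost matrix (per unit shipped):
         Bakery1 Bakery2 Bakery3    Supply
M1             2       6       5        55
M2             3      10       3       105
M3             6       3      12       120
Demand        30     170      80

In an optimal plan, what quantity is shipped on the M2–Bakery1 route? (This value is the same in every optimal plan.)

The minimum-cost plan:
  M1→Bakery1: 5 × 2 = 10
  M1→Bakery2: 50 × 6 = 300
  M2→Bakery1: 25 × 3 = 75
  M2→Bakery3: 80 × 3 = 240
  M3→Bakery2: 120 × 3 = 360
Total cost = 985.
So M2→Bakery1 carries 25 sacks.

25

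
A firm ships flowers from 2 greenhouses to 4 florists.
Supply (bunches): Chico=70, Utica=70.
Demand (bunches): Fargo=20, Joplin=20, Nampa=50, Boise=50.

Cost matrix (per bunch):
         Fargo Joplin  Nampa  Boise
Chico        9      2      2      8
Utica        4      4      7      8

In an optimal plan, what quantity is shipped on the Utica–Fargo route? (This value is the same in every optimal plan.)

20

Optimal shipments:
  Chico->Joplin: 20 × 2 = 40
  Chico->Nampa: 50 × 2 = 100
  Utica->Fargo: 20 × 4 = 80
  Utica->Boise: 50 × 8 = 400
Total cost = 620.
So Utica→Fargo carries 20 bunches.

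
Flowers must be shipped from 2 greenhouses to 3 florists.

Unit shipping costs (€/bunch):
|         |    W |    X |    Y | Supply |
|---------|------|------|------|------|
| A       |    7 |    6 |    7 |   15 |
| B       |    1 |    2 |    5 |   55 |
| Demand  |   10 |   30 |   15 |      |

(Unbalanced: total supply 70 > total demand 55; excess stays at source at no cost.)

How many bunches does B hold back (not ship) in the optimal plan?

Minimum-cost shipments:
  B->W: 10 bunches
  B->X: 30 bunches
  B->Y: 15 bunches
Total cost = €145.
B ships 55 of its 55, leaving 0.

0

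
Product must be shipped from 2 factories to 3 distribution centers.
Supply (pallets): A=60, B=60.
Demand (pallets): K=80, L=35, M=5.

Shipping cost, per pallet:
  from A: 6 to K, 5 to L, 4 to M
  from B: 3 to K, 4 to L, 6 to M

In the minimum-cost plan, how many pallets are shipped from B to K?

60

The minimum-cost plan:
  A->K: 20 × 6 = 120
  A->L: 35 × 5 = 175
  A->M: 5 × 4 = 20
  B->K: 60 × 3 = 180
Total cost = 495.
So B→K carries 60 pallets.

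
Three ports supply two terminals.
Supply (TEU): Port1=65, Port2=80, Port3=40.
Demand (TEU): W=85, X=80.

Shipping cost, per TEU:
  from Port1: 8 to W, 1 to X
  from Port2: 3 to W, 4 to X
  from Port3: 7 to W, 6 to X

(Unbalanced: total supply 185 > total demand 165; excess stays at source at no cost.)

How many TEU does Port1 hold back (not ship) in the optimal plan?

0

An optimal plan:
  Port1→X: 65 TEU
  Port2→W: 80 TEU
  Port3→W: 5 TEU
  Port3→X: 15 TEU
Total cost = 430.
Port1 ships 65 of its 65, leaving 0.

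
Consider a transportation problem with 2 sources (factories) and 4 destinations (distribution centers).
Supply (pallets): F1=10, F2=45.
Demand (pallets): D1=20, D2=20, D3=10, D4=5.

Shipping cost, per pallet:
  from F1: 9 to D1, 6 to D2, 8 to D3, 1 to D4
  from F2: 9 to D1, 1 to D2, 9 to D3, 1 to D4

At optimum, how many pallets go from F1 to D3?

Optimal shipments:
  F1->D3: 10 pallets
  F2->D1: 20 pallets
  F2->D2: 20 pallets
  F2->D4: 5 pallets
Total cost = 285.
So F1→D3 carries 10 pallets.

10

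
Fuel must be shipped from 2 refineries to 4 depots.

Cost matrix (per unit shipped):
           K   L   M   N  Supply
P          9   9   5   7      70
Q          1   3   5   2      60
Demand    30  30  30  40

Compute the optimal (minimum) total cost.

550

Optimal allocation:
  P->M: 30 × 5 = 150
  P->N: 40 × 7 = 280
  Q->K: 30 × 1 = 30
  Q->L: 30 × 3 = 90
Total = 150 + 280 + 30 + 90 = 550.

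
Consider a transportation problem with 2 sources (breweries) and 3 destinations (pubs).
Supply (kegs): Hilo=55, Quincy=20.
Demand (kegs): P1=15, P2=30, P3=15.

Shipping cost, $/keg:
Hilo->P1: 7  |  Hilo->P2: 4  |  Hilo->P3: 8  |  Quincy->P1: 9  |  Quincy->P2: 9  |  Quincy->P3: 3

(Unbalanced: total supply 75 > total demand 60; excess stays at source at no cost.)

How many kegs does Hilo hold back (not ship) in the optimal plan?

10

An optimal plan:
  Hilo->P1: 15 × $7 = $105
  Hilo->P2: 30 × $4 = $120
  Quincy->P3: 15 × $3 = $45
Total cost = $270.
Hilo ships 45 of its 55, leaving 10.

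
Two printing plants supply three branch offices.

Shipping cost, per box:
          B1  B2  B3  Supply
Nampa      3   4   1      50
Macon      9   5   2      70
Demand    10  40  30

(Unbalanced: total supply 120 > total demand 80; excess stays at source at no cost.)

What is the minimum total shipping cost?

250

A cheapest plan:
  Nampa→B1: 10 × 3 = 30
  Nampa→B2: 40 × 4 = 160
  Macon→B3: 30 × 2 = 60
Total = 30 + 160 + 60 = 250.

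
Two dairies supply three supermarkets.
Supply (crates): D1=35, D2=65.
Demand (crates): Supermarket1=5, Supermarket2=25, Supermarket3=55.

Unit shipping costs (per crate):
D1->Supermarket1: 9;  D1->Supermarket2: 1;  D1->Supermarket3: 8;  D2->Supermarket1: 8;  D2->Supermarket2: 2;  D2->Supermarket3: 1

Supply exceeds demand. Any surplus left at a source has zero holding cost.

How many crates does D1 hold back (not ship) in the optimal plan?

An optimal plan:
  D1–Supermarket2: 25 crates
  D2–Supermarket1: 5 crates
  D2–Supermarket3: 55 crates
Total cost = 120.
D1 ships 25 of its 35, leaving 10.

10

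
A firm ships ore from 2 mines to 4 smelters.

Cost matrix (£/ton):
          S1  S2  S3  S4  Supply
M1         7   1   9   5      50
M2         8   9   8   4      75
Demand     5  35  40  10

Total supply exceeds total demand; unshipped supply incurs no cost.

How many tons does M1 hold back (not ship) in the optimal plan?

10

Minimum-cost shipments:
  M1->S1: 5 × £7 = £35
  M1->S2: 35 × £1 = £35
  M2->S3: 40 × £8 = £320
  M2->S4: 10 × £4 = £40
Total cost = £430.
M1 ships 40 of its 50, leaving 10.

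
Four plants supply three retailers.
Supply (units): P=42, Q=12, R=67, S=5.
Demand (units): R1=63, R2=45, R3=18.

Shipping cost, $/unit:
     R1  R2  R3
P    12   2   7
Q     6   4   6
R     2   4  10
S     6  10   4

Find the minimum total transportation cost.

323

A cheapest plan:
  P->R2: 41 × $2 = $82
  P->R3: 1 × $7 = $7
  Q->R3: 12 × $6 = $72
  R->R1: 63 × $2 = $126
  R->R2: 4 × $4 = $16
  S->R3: 5 × $4 = $20
Total = 82 + 7 + 72 + 126 + 16 + 20 = $323.
(Supply check: P ships 42; Q ships 12; R ships 67; S ships 5.)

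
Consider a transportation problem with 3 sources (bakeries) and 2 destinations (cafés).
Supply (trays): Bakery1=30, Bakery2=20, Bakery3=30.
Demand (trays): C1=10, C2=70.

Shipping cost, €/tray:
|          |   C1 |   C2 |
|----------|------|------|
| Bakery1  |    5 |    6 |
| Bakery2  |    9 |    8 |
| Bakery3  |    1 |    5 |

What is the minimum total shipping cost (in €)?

A cheapest plan:
  Bakery1->C2: 30 × €6 = €180
  Bakery2->C2: 20 × €8 = €160
  Bakery3->C1: 10 × €1 = €10
  Bakery3->C2: 20 × €5 = €100
Total = 180 + 160 + 10 + 100 = €450.
(Supply check: Bakery1 ships 30; Bakery2 ships 20; Bakery3 ships 30.)

450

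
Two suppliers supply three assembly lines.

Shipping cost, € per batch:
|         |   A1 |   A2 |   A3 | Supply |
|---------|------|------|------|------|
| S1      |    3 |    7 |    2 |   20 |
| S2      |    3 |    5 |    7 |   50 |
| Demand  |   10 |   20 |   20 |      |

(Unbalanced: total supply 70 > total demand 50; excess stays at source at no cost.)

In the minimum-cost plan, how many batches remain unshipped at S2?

20

An optimal plan:
  S1->A3: 20 batches
  S2->A1: 10 batches
  S2->A2: 20 batches
Total cost = €170.
S2 ships 30 of its 50, leaving 20.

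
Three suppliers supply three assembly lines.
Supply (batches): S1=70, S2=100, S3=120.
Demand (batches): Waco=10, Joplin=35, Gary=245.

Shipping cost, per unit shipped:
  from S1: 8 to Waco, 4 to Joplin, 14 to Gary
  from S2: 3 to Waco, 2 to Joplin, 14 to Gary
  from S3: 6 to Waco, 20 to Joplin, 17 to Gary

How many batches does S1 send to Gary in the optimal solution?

70

The minimum-cost plan:
  S1→Gary: 70 × 14 = 980
  S2→Joplin: 35 × 2 = 70
  S2→Gary: 65 × 14 = 910
  S3→Waco: 10 × 6 = 60
  S3→Gary: 110 × 17 = 1870
Total cost = 3890.
So S1→Gary carries 70 batches.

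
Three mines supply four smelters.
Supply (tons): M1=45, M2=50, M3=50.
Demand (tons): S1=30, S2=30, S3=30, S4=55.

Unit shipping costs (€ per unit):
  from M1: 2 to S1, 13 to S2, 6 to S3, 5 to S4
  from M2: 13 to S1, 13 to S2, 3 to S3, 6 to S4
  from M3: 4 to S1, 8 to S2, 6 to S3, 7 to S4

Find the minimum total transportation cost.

725

Optimal allocation:
  M1–S1: 10 × €2 = €20
  M1–S4: 35 × €5 = €175
  M2–S3: 30 × €3 = €90
  M2–S4: 20 × €6 = €120
  M3–S1: 20 × €4 = €80
  M3–S2: 30 × €8 = €240
Total = 20 + 175 + 90 + 120 + 80 + 240 = €725.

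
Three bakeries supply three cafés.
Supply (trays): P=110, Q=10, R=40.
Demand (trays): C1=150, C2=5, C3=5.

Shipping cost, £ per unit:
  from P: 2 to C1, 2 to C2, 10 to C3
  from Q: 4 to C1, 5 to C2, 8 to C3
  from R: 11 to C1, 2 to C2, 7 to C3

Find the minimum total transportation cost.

635

Optimal allocation:
  P->C1: 110 × £2 = £220
  Q->C1: 10 × £4 = £40
  R->C1: 30 × £11 = £330
  R->C2: 5 × £2 = £10
  R->C3: 5 × £7 = £35
Total = 220 + 40 + 330 + 10 + 35 = £635.
(Supply check: P ships 110; Q ships 10; R ships 40.)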